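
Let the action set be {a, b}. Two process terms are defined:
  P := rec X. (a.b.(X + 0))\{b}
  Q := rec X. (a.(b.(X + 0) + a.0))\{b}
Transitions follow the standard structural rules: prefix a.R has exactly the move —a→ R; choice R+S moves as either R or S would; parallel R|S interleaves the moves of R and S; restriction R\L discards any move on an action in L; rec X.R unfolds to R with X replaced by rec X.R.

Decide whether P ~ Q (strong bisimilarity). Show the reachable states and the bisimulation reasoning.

not bisimilar

P's transition system — 2 states:
  s0 = rec X. (a.b.(X + 0))\{b} ⊢ =a=> s1
  s1 = (b.((rec X. (a.b.(X + 0))\{b}) + 0))\{b} ⊢ ∅
Q's transition system — 3 states:
  t0 = rec X. (a.(b.(X + 0) + a.0))\{b} ⊢ =a=> t1
  t1 = (b.((rec X. (a.(b.(X + 0) + a.0))\{b}) + 0) + a.0)\{b} ⊢ =a=> t2
  t2 = 0\{b} ⊢ ∅
Bisimilarity quotient blocks:
  B0 = {s0, t1}
  B1 = {s1, t2}
  B2 = {t0}
s0 ∈ B0, t0 ∈ B2 → different blocks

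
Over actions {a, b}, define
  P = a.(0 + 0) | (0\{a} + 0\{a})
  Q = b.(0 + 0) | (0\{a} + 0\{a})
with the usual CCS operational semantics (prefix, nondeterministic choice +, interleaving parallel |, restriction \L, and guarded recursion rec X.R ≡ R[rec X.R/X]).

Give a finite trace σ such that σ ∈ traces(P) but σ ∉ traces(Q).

a

P's transition system — 2 states:
  s0 = a.(0 + 0) | (0\{a} + 0\{a}) ⊢ ··a··> s1
  s1 = (0 + 0) | (0\{a} + 0\{a}) ⊢ deadlocked
Q's transition system — 2 states:
  t0 = b.(0 + 0) | (0\{a} + 0\{a}) ⊢ ··b··> t1
  t1 = (0 + 0) | (0\{a} + 0\{a}) ⊢ deadlocked
Executing a from P (initial set {s0}):
  after a @ step 1: {s1}
  P completes σ.
Executing a from Q (initial set {t0}):
  after a @ step 1: ∅  — Q cannot continue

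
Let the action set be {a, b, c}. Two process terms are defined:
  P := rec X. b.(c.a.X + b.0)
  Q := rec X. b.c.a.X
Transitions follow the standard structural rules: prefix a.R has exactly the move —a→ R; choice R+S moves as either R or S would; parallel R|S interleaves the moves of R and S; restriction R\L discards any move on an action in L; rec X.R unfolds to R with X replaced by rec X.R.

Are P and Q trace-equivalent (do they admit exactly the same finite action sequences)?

Reachable graph of P (4 states):
  m0 = rec X. b.(c.a.X + b.0) → --b--▸ m1
  m1 = c.a.(rec X. b.(c.a.X + b.0)) + b.0 → --b--▸ m2, --c--▸ m3
  m2 = 0 → ·
  m3 = a.(rec X. b.(c.a.X + b.0)) → --a--▸ m0
Reachable graph of Q (3 states):
  n0 = rec X. b.c.a.X → --b--▸ n1
  n1 = c.a.(rec X. b.c.a.X) → --c--▸ n2
  n2 = a.(rec X. b.c.a.X) → --a--▸ n0
Run σ = ⟨bb⟩ on P: start {m0}
  step 1 (b): {m1}
  step 2 (b): {m2}
  ✓ P
Run σ = ⟨bb⟩ on Q: start {n0}
  step 1 (b): {n1}
  step 2 (b): ∅  — Q cannot continue

traces(P) ≠ traces(Q) — witness ⟨bb⟩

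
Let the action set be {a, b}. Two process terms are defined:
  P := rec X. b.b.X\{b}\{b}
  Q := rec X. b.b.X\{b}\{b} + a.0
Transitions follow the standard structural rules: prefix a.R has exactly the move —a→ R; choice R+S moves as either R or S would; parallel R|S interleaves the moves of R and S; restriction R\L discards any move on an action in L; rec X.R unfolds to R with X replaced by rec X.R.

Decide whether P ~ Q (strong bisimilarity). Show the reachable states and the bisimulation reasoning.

not bisimilar

P's transition system — 3 states:
  m0 = rec X. b.b.X\{b}\{b} → --b--▸ m1
  m1 = b.(rec X. b.b.X\{b}\{b})\{b}\{b} → --b--▸ m2
  m2 = (rec X. b.b.X\{b}\{b})\{b}\{b} → ∅
Q's transition system — 5 states:
  n0 = rec X. b.b.X\{b}\{b} + a.0 → --a--▸ n1, --b--▸ n2
  n1 = 0 → ∅
  n2 = b.(rec X. b.b.X\{b}\{b} + a.0)\{b}\{b} → --b--▸ n3
  n3 = (rec X. b.b.X\{b}\{b} + a.0)\{b}\{b} → --a--▸ n4
  n4 = 0\{b}\{b} → ∅
Partition-refinement fixed point:
  B0 = {m0}
  B1 = {m1}
  B2 = {m2, n1, n4}
  B3 = {n0}
  B4 = {n2}
  B5 = {n3}
m0 ∈ B0, n0 ∈ B3 → different blocks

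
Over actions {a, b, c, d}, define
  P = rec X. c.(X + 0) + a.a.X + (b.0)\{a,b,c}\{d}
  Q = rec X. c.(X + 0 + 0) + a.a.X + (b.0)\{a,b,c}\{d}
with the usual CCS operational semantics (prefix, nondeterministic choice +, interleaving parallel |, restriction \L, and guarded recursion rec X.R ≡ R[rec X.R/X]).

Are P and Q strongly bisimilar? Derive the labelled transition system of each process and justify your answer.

P's transition system — 3 states:
  m0 = rec X. c.(X + 0) + a.a.X + (b.0)\{a,b,c}\{d} :: ··a··> m1, ··c··> m2
  m1 = a.(rec X. c.(X + 0) + a.a.X + (b.0)\{a,b,c}\{d}) :: ··a··> m0
  m2 = (rec X. c.(X + 0) + a.a.X + (b.0)\{a,b,c}\{d}) + 0 :: ··a··> m1, ··c··> m2
Q's transition system — 3 states:
  n0 = rec X. c.(X + 0 + 0) + a.a.X + (b.0)\{a,b,c}\{d} :: ··a··> n1, ··c··> n2
  n1 = a.(rec X. c.(X + 0 + 0) + a.a.X + (b.0)\{a,b,c}\{d}) :: ··a··> n0
  n2 = (rec X. c.(X + 0 + 0) + a.a.X + (b.0)\{a,b,c}\{d}) + 0 + 0 :: ··a··> n1, ··c··> n2
Bisimilarity quotient blocks:
  B0 = {m0, m2, n0, n2}
  B1 = {m1, n1}
m0 ∈ B0, n0 ∈ B0 → same block

P ~ Q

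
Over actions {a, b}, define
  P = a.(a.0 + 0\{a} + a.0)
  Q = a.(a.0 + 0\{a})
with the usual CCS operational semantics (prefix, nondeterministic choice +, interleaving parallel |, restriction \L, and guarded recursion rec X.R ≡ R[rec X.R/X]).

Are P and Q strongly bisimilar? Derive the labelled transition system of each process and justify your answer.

P's transition system — 3 states:
  m0 = a.(a.0 + 0\{a} + a.0) | —a→ m1
  m1 = a.0 + 0\{a} + a.0 | —a→ m2
  m2 = 0 | ∅
Q's transition system — 3 states:
  n0 = a.(a.0 + 0\{a}) | —a→ n1
  n1 = a.0 + 0\{a} | —a→ n2
  n2 = 0 | ∅
Bisimilarity quotient blocks:
  B0 = {m0, n0}
  B1 = {m1, n1}
  B2 = {m2, n2}
m0 ∈ B0, n0 ∈ B0 → same block

YES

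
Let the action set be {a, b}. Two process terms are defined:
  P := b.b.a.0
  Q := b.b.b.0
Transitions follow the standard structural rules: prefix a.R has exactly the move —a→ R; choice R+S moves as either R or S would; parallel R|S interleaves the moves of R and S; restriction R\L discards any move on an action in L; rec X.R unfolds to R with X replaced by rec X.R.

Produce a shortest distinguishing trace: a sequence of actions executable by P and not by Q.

LTS(P): 4 reachable states
  u0 = b.b.a.0 | —b→ u1
  u1 = b.a.0 | —b→ u2
  u2 = a.0 | —a→ u3
  u3 = 0 | ∅
LTS(Q): 4 reachable states
  v0 = b.b.b.0 | —b→ v1
  v1 = b.b.0 | —b→ v2
  v2 = b.0 | —b→ v3
  v3 = 0 | ∅
Executing bba from P (initial set {u0}):
  step 1 (b): {u1}
  step 2 (b): {u2}
  step 3 (a): {u3}
  ✓ P
Executing bba from Q (initial set {v0}):
  step 1 (b): {v1}
  step 2 (b): {v2}
  step 3 (a): no successor for Q

bba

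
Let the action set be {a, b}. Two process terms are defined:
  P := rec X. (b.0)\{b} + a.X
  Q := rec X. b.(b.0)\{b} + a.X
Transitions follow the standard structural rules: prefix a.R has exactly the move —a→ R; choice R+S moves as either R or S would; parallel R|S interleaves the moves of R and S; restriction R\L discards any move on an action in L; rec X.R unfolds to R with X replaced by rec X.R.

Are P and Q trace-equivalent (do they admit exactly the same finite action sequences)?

LTS(P): 1 reachable states
  p0 = rec X. (b.0)\{b} + a.X | —a→ p0
LTS(Q): 2 reachable states
  q0 = rec X. b.(b.0)\{b} + a.X | —a→ q0, —b→ q1
  q1 = (b.0)\{b} | stopped
Run σ = ⟨b⟩ on Q: start {q0}
  after b @ step 1: {q1}
  — Q admits the full trace.
Run σ = ⟨b⟩ on P: start {p0}
  after b @ step 1: ∅  — P cannot continue

traces(P) ≠ traces(Q) — witness ⟨b⟩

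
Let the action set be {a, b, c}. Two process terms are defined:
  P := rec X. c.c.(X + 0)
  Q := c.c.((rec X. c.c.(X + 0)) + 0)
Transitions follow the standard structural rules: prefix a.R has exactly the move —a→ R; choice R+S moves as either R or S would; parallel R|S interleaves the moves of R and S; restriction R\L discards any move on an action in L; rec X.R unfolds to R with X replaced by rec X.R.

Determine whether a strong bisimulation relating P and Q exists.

bisimilar

P's transition system — 3 states:
  u0 = rec X. c.c.(X + 0) has moves -c-> u1
  u1 = c.((rec X. c.c.(X + 0)) + 0) has moves -c-> u2
  u2 = (rec X. c.c.(X + 0)) + 0 has moves -c-> u1
Q's transition system — 3 states:
  v0 = c.c.((rec X. c.c.(X + 0)) + 0) has moves -c-> v1
  v1 = c.((rec X. c.c.(X + 0)) + 0) has moves -c-> v2
  v2 = (rec X. c.c.(X + 0)) + 0 has moves -c-> v1
Coarsest stable partition (strong bisimilarity classes):
  B0 = {u0, u1, u2, v0, v1, v2}
u0 ∈ B0, v0 ∈ B0 → same block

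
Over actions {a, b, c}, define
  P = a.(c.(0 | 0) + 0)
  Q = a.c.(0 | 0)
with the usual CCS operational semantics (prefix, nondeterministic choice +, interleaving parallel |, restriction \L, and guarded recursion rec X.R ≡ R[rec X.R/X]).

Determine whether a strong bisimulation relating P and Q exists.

YES

P's transition system — 3 states:
  m0 = a.(c.(0 | 0) + 0) has moves --a--▸ m1
  m1 = c.(0 | 0) + 0 has moves --c--▸ m2
  m2 = 0 | 0 has moves (no moves)
Q's transition system — 3 states:
  n0 = a.c.(0 | 0) has moves --a--▸ n1
  n1 = c.(0 | 0) has moves --c--▸ n2
  n2 = 0 | 0 has moves (no moves)
Partition-refinement fixed point:
  B0 = {m0, n0}
  B1 = {m1, n1}
  B2 = {m2, n2}
m0 ∈ B0, n0 ∈ B0 → same block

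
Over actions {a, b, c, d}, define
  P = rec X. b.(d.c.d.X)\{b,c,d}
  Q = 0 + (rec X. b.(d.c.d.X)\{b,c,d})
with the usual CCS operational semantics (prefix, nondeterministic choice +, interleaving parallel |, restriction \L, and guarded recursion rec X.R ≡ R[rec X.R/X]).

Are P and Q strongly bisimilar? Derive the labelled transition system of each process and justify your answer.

P ~ Q

LTS(P): 2 reachable states
  u0 = rec X. b.(d.c.d.X)\{b,c,d} → =b=> u1
  u1 = (d.c.d.(rec X. b.(d.c.d.X)\{b,c,d}))\{b,c,d} → stopped
LTS(Q): 2 reachable states
  v0 = 0 + (rec X. b.(d.c.d.X)\{b,c,d}) → =b=> v1
  v1 = (d.c.d.(rec X. b.(d.c.d.X)\{b,c,d}))\{b,c,d} → stopped
Partition-refinement fixed point:
  B0 = {u0, v0}
  B1 = {u1, v1}
u0 ∈ B0, v0 ∈ B0 → same block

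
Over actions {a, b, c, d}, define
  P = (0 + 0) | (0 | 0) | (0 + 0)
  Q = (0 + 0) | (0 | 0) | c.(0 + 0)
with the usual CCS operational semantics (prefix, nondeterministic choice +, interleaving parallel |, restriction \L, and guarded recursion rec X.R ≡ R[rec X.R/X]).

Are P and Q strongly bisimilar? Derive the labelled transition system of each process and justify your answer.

P's transition system — 1 states:
  u0 = (0 + 0) | (0 | 0) | (0 + 0) → deadlocked
Q's transition system — 2 states:
  v0 = (0 + 0) | (0 | 0) | c.(0 + 0) → =c=> v1
  v1 = (0 + 0) | (0 | 0) | (0 + 0) → deadlocked
Partition-refinement fixed point:
  B0 = {u0, v1}
  B1 = {v0}
u0 ∈ B0, v0 ∈ B1 → different blocks

NO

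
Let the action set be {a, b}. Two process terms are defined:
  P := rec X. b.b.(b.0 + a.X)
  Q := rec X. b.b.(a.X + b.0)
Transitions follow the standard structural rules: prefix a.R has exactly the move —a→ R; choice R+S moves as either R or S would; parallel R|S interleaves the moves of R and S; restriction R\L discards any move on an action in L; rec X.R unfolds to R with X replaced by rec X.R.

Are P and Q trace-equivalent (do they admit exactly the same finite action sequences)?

trace-equivalent

LTS(P): 4 reachable states
  m0 = rec X. b.b.(b.0 + a.X) ⊢ -b-> m1
  m1 = b.(b.0 + a.(rec X. b.b.(b.0 + a.X))) ⊢ -b-> m2
  m2 = b.0 + a.(rec X. b.b.(b.0 + a.X)) ⊢ -a-> m0, -b-> m3
  m3 = 0 ⊢ (no moves)
LTS(Q): 4 reachable states
  n0 = rec X. b.b.(a.X + b.0) ⊢ -b-> n1
  n1 = b.(a.(rec X. b.b.(a.X + b.0)) + b.0) ⊢ -b-> n2
  n2 = a.(rec X. b.b.(a.X + b.0)) + b.0 ⊢ -a-> n0, -b-> n3
  n3 = 0 ⊢ (no moves)
Coarsest stable partition (strong bisimilarity classes):
  B0 = {m0, n0}
  B1 = {m1, n1}
  B2 = {m2, n2}
  B3 = {m3, n3}
m0 ∈ B0, n0 ∈ B0 → same block
Bisimilar ⇒ trace-equivalent.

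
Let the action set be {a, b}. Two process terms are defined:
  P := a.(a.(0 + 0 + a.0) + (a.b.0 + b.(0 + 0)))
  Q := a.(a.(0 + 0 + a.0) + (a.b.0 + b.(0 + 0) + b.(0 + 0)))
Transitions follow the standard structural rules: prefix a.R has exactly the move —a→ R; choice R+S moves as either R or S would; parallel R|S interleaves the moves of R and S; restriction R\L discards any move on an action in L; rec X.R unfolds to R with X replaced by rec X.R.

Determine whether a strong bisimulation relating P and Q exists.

bisimilar

Reachable graph of P (6 states):
  p0 = a.(a.(0 + 0 + a.0) + (a.b.0 + b.(0 + 0))) ⊢ --a--▸ p1
  p1 = a.(0 + 0 + a.0) + (a.b.0 + b.(0 + 0)) ⊢ --a--▸ p2, --a--▸ p3, --b--▸ p4
  p2 = 0 + 0 + a.0 ⊢ --a--▸ p5
  p3 = b.0 ⊢ --b--▸ p5
  p4 = 0 + 0 ⊢ ·
  p5 = 0 ⊢ ·
Reachable graph of Q (6 states):
  q0 = a.(a.(0 + 0 + a.0) + (a.b.0 + b.(0 + 0) + b.(0 + 0))) ⊢ --a--▸ q1
  q1 = a.(0 + 0 + a.0) + (a.b.0 + b.(0 + 0) + b.(0 + 0)) ⊢ --a--▸ q2, --a--▸ q3, --b--▸ q4
  q2 = 0 + 0 + a.0 ⊢ --a--▸ q5
  q3 = b.0 ⊢ --b--▸ q5
  q4 = 0 + 0 ⊢ ·
  q5 = 0 ⊢ ·
Coarsest stable partition (strong bisimilarity classes):
  B0 = {p0, q0}
  B1 = {p1, q1}
  B2 = {p3, q3}
  B3 = {p4, p5, q4, q5}
  B4 = {p2, q2}
p0 ∈ B0, q0 ∈ B0 → same block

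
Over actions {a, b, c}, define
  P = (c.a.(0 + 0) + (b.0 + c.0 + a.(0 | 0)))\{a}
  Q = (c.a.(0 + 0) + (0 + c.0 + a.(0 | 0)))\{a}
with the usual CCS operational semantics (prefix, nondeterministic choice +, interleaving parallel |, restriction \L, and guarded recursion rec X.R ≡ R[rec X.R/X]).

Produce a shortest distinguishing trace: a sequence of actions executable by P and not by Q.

b

LTS(P): 3 reachable states
  m0 = (c.a.(0 + 0) + (b.0 + c.0 + a.(0 | 0)))\{a} has moves --b--▸ m1, --c--▸ m1, --c--▸ m2
  m1 = 0\{a} has moves ·
  m2 = (a.(0 + 0))\{a} has moves ·
LTS(Q): 3 reachable states
  n0 = (c.a.(0 + 0) + (0 + c.0 + a.(0 | 0)))\{a} has moves --c--▸ n1, --c--▸ n2
  n1 = (a.(0 + 0))\{a} has moves ·
  n2 = 0\{a} has moves ·
Run σ = ⟨b⟩ on P: start {m0}
  after b @ step 1: {m1}
  — P admits the full trace.
Run σ = ⟨b⟩ on Q: start {n0}
  after b @ step 1: no successor for Q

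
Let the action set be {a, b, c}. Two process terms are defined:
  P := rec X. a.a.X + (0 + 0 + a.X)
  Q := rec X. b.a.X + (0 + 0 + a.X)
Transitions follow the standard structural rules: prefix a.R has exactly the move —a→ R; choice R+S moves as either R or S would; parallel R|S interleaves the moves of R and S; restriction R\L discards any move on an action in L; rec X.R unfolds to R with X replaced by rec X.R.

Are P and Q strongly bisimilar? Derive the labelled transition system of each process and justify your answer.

P ≁ Q

P's transition system — 2 states:
  p0 = rec X. a.a.X + (0 + 0 + a.X) | =a=> p0, =a=> p1
  p1 = a.(rec X. a.a.X + (0 + 0 + a.X)) | =a=> p0
Q's transition system — 2 states:
  q0 = rec X. b.a.X + (0 + 0 + a.X) | =a=> q0, =b=> q1
  q1 = a.(rec X. b.a.X + (0 + 0 + a.X)) | =a=> q0
Partition-refinement fixed point:
  B0 = {p0, p1}
  B1 = {q0}
  B2 = {q1}
p0 ∈ B0, q0 ∈ B1 → different blocks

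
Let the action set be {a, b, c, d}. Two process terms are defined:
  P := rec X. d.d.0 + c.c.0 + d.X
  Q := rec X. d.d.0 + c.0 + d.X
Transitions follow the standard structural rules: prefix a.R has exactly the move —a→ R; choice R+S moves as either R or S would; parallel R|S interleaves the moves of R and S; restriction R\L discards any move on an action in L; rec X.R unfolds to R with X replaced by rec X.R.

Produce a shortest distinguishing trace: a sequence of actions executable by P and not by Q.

P's transition system — 4 states:
  s0 = rec X. d.d.0 + c.c.0 + d.X | —c→ s1, —d→ s0, —d→ s2
  s1 = c.0 | —c→ s3
  s2 = d.0 | —d→ s3
  s3 = 0 | ·
Q's transition system — 3 states:
  t0 = rec X. d.d.0 + c.0 + d.X | —c→ t1, —d→ t0, —d→ t2
  t1 = 0 | ·
  t2 = d.0 | —d→ t1
Executing cc from P (initial set {s0}):
  after c @ step 1: {s1}
  after c @ step 2: {s3}
  P completes σ.
Executing cc from Q (initial set {t0}):
  after c @ step 1: {t1}
  after c @ step 2: ∅ (Q stuck)

cc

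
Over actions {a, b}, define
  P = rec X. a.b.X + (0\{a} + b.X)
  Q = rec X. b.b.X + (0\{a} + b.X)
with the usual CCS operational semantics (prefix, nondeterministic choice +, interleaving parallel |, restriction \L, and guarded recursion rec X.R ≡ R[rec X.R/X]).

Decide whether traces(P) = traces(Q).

traces(P) ≠ traces(Q) — witness ⟨a⟩

Reachable graph of P (2 states):
  p0 = rec X. a.b.X + (0\{a} + b.X) | -a-> p1, -b-> p0
  p1 = b.(rec X. a.b.X + (0\{a} + b.X)) | -b-> p0
Reachable graph of Q (2 states):
  q0 = rec X. b.b.X + (0\{a} + b.X) | -b-> q0, -b-> q1
  q1 = b.(rec X. b.b.X + (0\{a} + b.X)) | -b-> q0
Trace ⟨a⟩ through P, begin at {p0}:
  [1] a ⇒ {p1}
  ✓ P
Trace ⟨a⟩ through Q, begin at {q0}:
  [1] a ⇒ ∅ (Q stuck)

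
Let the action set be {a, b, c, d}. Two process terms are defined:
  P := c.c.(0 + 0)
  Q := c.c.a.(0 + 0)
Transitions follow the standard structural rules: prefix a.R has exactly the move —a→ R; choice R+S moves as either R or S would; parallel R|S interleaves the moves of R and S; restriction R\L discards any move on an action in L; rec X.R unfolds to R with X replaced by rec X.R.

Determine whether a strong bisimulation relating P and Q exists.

NO

LTS(P): 3 reachable states
  u0 = c.c.(0 + 0) → =c=> u1
  u1 = c.(0 + 0) → =c=> u2
  u2 = 0 + 0 → (no moves)
LTS(Q): 4 reachable states
  v0 = c.c.a.(0 + 0) → =c=> v1
  v1 = c.a.(0 + 0) → =c=> v2
  v2 = a.(0 + 0) → =a=> v3
  v3 = 0 + 0 → (no moves)
Partition-refinement fixed point:
  B0 = {u0}
  B1 = {u1}
  B2 = {u2, v3}
  B3 = {v0}
  B4 = {v1}
  B5 = {v2}
u0 ∈ B0, v0 ∈ B3 → different blocks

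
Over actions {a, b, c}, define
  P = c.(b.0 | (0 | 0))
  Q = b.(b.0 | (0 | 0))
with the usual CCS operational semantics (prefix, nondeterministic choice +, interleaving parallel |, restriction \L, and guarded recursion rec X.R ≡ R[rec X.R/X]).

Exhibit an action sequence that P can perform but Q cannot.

c

P's transition system — 3 states:
  m0 = c.(b.0 | (0 | 0)) | —c→ m1
  m1 = b.0 | (0 | 0) | —b→ m2
  m2 = 0 | (0 | 0) | ·
Q's transition system — 3 states:
  n0 = b.(b.0 | (0 | 0)) | —b→ n1
  n1 = b.0 | (0 | 0) | —b→ n2
  n2 = 0 | (0 | 0) | ·
Run σ = ⟨c⟩ on P: start {m0}
  step 1 (c): {m1}
  ✓ P
Run σ = ⟨c⟩ on Q: start {n0}
  step 1 (c): ∅ (Q stuck)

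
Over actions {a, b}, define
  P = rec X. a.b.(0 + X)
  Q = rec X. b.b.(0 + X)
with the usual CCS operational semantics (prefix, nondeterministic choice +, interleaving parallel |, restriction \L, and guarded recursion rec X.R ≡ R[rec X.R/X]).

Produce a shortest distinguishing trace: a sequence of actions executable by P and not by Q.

P's transition system — 3 states:
  s0 = rec X. a.b.(0 + X) → --a--▸ s1
  s1 = b.(0 + (rec X. a.b.(0 + X))) → --b--▸ s2
  s2 = 0 + (rec X. a.b.(0 + X)) → --a--▸ s1
Q's transition system — 3 states:
  t0 = rec X. b.b.(0 + X) → --b--▸ t1
  t1 = b.(0 + (rec X. b.b.(0 + X))) → --b--▸ t2
  t2 = 0 + (rec X. b.b.(0 + X)) → --b--▸ t1
Executing a from P (initial set {s0}):
  after a @ step 1: {s1}
  — P admits the full trace.
Executing a from Q (initial set {t0}):
  after a @ step 1: ∅  — Q cannot continue

a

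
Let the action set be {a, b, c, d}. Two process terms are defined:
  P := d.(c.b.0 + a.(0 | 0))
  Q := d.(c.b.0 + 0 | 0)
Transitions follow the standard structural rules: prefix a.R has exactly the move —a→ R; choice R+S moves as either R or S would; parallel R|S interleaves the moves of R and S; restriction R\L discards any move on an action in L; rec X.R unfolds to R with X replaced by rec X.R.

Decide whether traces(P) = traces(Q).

trace-distinct — witness ⟨da⟩

Reachable graph of P (5 states):
  m0 = d.(c.b.0 + a.(0 | 0)) ⊢ =d=> m1
  m1 = c.b.0 + a.(0 | 0) ⊢ =a=> m2, =c=> m3
  m2 = 0 | 0 ⊢ ∅
  m3 = b.0 ⊢ =b=> m4
  m4 = 0 ⊢ ∅
Reachable graph of Q (4 states):
  n0 = d.(c.b.0 + 0 | 0) ⊢ =d=> n1
  n1 = c.b.0 + 0 | 0 ⊢ =c=> n2
  n2 = b.0 ⊢ =b=> n3
  n3 = 0 ⊢ ∅
Executing da from P (initial set {m0}):
  after d @ step 1: {m1}
  after a @ step 2: {m2}
  ✓ P
Executing da from Q (initial set {n0}):
  after d @ step 1: {n1}
  after a @ step 2: ∅  — Q cannot continue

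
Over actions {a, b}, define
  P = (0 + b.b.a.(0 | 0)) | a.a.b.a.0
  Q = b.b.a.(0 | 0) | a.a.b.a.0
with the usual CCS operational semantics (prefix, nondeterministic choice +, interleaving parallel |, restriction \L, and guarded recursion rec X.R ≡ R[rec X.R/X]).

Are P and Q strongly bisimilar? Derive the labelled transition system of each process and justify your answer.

P ~ Q

P's transition system — 20 states:
  m0 = (0 + b.b.a.(0 | 0)) | a.a.b.a.0 → ··a··> m1, ··b··> m2
  m1 = (0 + b.b.a.(0 | 0)) | a.b.a.0 → ··a··> m3, ··b··> m4
  m2 = b.a.(0 | 0) | a.a.b.a.0 → ··a··> m4, ··b··> m5
  m3 = (0 + b.b.a.(0 | 0)) | b.a.0 → ··b··> m6, ··b··> m7
  m4 = b.a.(0 | 0) | a.b.a.0 → ··a··> m7, ··b··> m8
  m5 = a.(0 | 0) | a.a.b.a.0 → ··a··> m8, ··a··> m9
  m6 = (0 + b.b.a.(0 | 0)) | a.0 → ··a··> m10, ··b··> m11
  m7 = b.a.(0 | 0) | b.a.0 → ··b··> m11, ··b··> m12
  m8 = a.(0 | 0) | a.b.a.0 → ··a··> m12, ··a··> m13
  m9 = 0 | 0 | a.a.b.a.0 → ··a··> m13
  m10 = (0 + b.b.a.(0 | 0)) | 0 → ··b··> m14
  m11 = b.a.(0 | 0) | a.0 → ··a··> m14, ··b··> m15
  m12 = a.(0 | 0) | b.a.0 → ··a··> m16, ··b··> m15
  m13 = 0 | 0 | a.b.a.0 → ··a··> m16
  m14 = b.a.(0 | 0) | 0 → ··b··> m17
  m15 = a.(0 | 0) | a.0 → ··a··> m17, ··a··> m18
  m16 = 0 | 0 | b.a.0 → ··b··> m18
  m17 = a.(0 | 0) | 0 → ··a··> m19
  m18 = 0 | 0 | a.0 → ··a··> m19
  m19 = 0 | 0 | 0 → stopped
Q's transition system — 20 states:
  n0 = b.b.a.(0 | 0) | a.a.b.a.0 → ··a··> n1, ··b··> n2
  n1 = b.b.a.(0 | 0) | a.b.a.0 → ··a··> n3, ··b··> n4
  n2 = b.a.(0 | 0) | a.a.b.a.0 → ··a··> n4, ··b··> n5
  n3 = b.b.a.(0 | 0) | b.a.0 → ··b··> n6, ··b··> n7
  n4 = b.a.(0 | 0) | a.b.a.0 → ··a··> n6, ··b··> n8
  n5 = a.(0 | 0) | a.a.b.a.0 → ··a··> n8, ··a··> n9
  n6 = b.a.(0 | 0) | b.a.0 → ··b··> n10, ··b··> n11
  n7 = b.b.a.(0 | 0) | a.0 → ··a··> n12, ··b··> n11
  n8 = a.(0 | 0) | a.b.a.0 → ··a··> n10, ··a··> n13
  n9 = 0 | 0 | a.a.b.a.0 → ··a··> n13
  n10 = a.(0 | 0) | b.a.0 → ··a··> n14, ··b··> n15
  n11 = b.a.(0 | 0) | a.0 → ··a··> n16, ··b··> n15
  n12 = b.b.a.(0 | 0) | 0 → ··b··> n16
  n13 = 0 | 0 | a.b.a.0 → ··a··> n14
  n14 = 0 | 0 | b.a.0 → ··b··> n17
  n15 = a.(0 | 0) | a.0 → ··a··> n17, ··a··> n18
  n16 = b.a.(0 | 0) | 0 → ··b··> n18
  n17 = 0 | 0 | a.0 → ··a··> n19
  n18 = a.(0 | 0) | 0 → ··a··> n19
  n19 = 0 | 0 | 0 → stopped
Partition-refinement fixed point:
  B0 = {m0, n0}
  B1 = {m2, n2}
  B2 = {m5, n5}
  B3 = {m8, n8}
  B4 = {m13, n13}
  B5 = {m14, m16, n14, n16}
  B6 = {m17, m18, n17, n18}
  B7 = {m19, n19}
  B8 = {m11, m12, n10, n11}
  B9 = {m15, n15}
  B10 = {m9, n9}
  B11 = {m4, n4}
  B12 = {m7, n6}
  B13 = {m1, n1}
  B14 = {m3, n3}
  B15 = {m6, n7}
  B16 = {m10, n12}
m0 ∈ B0, n0 ∈ B0 → same block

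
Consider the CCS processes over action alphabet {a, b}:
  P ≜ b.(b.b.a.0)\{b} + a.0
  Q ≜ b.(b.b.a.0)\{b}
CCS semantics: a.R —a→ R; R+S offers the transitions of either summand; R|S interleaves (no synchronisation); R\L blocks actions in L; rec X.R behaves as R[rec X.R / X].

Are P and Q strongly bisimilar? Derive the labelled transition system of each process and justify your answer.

LTS(P): 3 reachable states
  m0 = b.(b.b.a.0)\{b} + a.0 | =a=> m1, =b=> m2
  m1 = 0 | stopped
  m2 = (b.b.a.0)\{b} | stopped
LTS(Q): 2 reachable states
  n0 = b.(b.b.a.0)\{b} | =b=> n1
  n1 = (b.b.a.0)\{b} | stopped
Coarsest stable partition (strong bisimilarity classes):
  B0 = {m0}
  B1 = {m1, m2, n1}
  B2 = {n0}
m0 ∈ B0, n0 ∈ B2 → different blocks

not bisimilar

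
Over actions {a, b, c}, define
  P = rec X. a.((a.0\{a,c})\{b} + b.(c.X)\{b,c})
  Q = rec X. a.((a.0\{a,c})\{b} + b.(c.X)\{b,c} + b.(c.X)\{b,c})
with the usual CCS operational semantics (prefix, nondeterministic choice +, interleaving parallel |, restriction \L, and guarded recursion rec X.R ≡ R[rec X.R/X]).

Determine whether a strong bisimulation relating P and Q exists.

LTS(P): 4 reachable states
  u0 = rec X. a.((a.0\{a,c})\{b} + b.(c.X)\{b,c}) → —a→ u1
  u1 = (a.0\{a,c})\{b} + b.(c.(rec X. a.((a.0\{a,c})\{b} + b.(c.X)\{b,c})))\{b,c} → —a→ u2, —b→ u3
  u2 = 0\{a,c}\{b} → stopped
  u3 = (c.(rec X. a.((a.0\{a,c})\{b} + b.(c.X)\{b,c})))\{b,c} → stopped
LTS(Q): 4 reachable states
  v0 = rec X. a.((a.0\{a,c})\{b} + b.(c.X)\{b,c} + b.(c.X)\{b,c}) → —a→ v1
  v1 = (a.0\{a,c})\{b} + b.(c.(rec X. a.((a.0\{a,c})\{b} + b.(c.X)\{b,c} + b.(c.X)\{b,c})))\{b,c} + b.(c.(rec X. a.((a.0\{a,c})\{b} + b.(c.X)\{b,c} + b.(c.X)\{b,c})))\{b,c} → —a→ v2, —b→ v3
  v2 = 0\{a,c}\{b} → stopped
  v3 = (c.(rec X. a.((a.0\{a,c})\{b} + b.(c.X)\{b,c} + b.(c.X)\{b,c})))\{b,c} → stopped
Partition-refinement fixed point:
  B0 = {u0, v0}
  B1 = {u1, v1}
  B2 = {u2, u3, v2, v3}
u0 ∈ B0, v0 ∈ B0 → same block

bisimilar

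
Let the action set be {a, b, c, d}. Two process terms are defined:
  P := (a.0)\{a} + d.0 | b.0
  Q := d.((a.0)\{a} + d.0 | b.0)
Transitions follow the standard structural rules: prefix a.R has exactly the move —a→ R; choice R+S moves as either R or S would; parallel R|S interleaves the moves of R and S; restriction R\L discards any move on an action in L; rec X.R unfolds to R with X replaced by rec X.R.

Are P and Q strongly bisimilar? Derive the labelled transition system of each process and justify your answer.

Reachable graph of P (4 states):
  p0 = (a.0)\{a} + d.0 | b.0 has moves --b--▸ p1, --d--▸ p2
  p1 = d.0 | 0 has moves --d--▸ p3
  p2 = 0 | b.0 has moves --b--▸ p3
  p3 = 0 | 0 has moves (no moves)
Reachable graph of Q (5 states):
  q0 = d.((a.0)\{a} + d.0 | b.0) has moves --d--▸ q1
  q1 = (a.0)\{a} + d.0 | b.0 has moves --b--▸ q2, --d--▸ q3
  q2 = d.0 | 0 has moves --d--▸ q4
  q3 = 0 | b.0 has moves --b--▸ q4
  q4 = 0 | 0 has moves (no moves)
Bisimilarity quotient blocks:
  B0 = {p0, q1}
  B1 = {p1, q2}
  B2 = {p3, q4}
  B3 = {p2, q3}
  B4 = {q0}
p0 ∈ B0, q0 ∈ B4 → different blocks

P ≁ Q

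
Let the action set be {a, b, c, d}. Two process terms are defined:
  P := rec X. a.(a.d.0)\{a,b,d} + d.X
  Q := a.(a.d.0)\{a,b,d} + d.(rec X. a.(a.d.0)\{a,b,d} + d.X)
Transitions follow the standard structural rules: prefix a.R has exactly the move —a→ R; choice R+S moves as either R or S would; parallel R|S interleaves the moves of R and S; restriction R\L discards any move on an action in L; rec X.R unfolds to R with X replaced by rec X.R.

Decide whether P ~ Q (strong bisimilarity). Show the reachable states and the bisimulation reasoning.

bisimilar

P's transition system — 2 states:
  s0 = rec X. a.(a.d.0)\{a,b,d} + d.X | -a-> s1, -d-> s0
  s1 = (a.d.0)\{a,b,d} | stopped
Q's transition system — 3 states:
  t0 = a.(a.d.0)\{a,b,d} + d.(rec X. a.(a.d.0)\{a,b,d} + d.X) | -a-> t1, -d-> t2
  t1 = (a.d.0)\{a,b,d} | stopped
  t2 = rec X. a.(a.d.0)\{a,b,d} + d.X | -a-> t1, -d-> t2
Partition-refinement fixed point:
  B0 = {s0, t0, t2}
  B1 = {s1, t1}
s0 ∈ B0, t0 ∈ B0 → same block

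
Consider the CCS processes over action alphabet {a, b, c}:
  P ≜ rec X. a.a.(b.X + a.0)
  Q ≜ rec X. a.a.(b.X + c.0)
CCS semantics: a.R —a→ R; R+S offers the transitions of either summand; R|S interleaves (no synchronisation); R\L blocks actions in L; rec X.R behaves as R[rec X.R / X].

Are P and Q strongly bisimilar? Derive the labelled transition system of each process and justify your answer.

NO

P's transition system — 4 states:
  p0 = rec X. a.a.(b.X + a.0) has moves -a-> p1
  p1 = a.(b.(rec X. a.a.(b.X + a.0)) + a.0) has moves -a-> p2
  p2 = b.(rec X. a.a.(b.X + a.0)) + a.0 has moves -a-> p3, -b-> p0
  p3 = 0 has moves deadlocked
Q's transition system — 4 states:
  q0 = rec X. a.a.(b.X + c.0) has moves -a-> q1
  q1 = a.(b.(rec X. a.a.(b.X + c.0)) + c.0) has moves -a-> q2
  q2 = b.(rec X. a.a.(b.X + c.0)) + c.0 has moves -b-> q0, -c-> q3
  q3 = 0 has moves deadlocked
Bisimilarity quotient blocks:
  B0 = {p0}
  B1 = {p1}
  B2 = {p2}
  B3 = {p3, q3}
  B4 = {q0}
  B5 = {q1}
  B6 = {q2}
p0 ∈ B0, q0 ∈ B4 → different blocks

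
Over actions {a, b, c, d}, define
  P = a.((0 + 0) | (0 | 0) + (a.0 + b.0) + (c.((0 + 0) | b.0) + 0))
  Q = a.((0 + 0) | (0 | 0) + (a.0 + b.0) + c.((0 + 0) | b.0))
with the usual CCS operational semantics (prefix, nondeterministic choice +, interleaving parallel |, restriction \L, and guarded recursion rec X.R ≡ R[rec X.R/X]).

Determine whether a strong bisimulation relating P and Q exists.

P ~ Q

Reachable graph of P (5 states):
  u0 = a.((0 + 0) | (0 | 0) + (a.0 + b.0) + (c.((0 + 0) | b.0) + 0)) :: =a=> u1
  u1 = (0 + 0) | (0 | 0) + (a.0 + b.0) + (c.((0 + 0) | b.0) + 0) :: =a=> u2, =b=> u2, =c=> u3
  u2 = 0 :: stopped
  u3 = (0 + 0) | b.0 :: =b=> u4
  u4 = (0 + 0) | 0 :: stopped
Reachable graph of Q (5 states):
  v0 = a.((0 + 0) | (0 | 0) + (a.0 + b.0) + c.((0 + 0) | b.0)) :: =a=> v1
  v1 = (0 + 0) | (0 | 0) + (a.0 + b.0) + c.((0 + 0) | b.0) :: =a=> v2, =b=> v2, =c=> v3
  v2 = 0 :: stopped
  v3 = (0 + 0) | b.0 :: =b=> v4
  v4 = (0 + 0) | 0 :: stopped
Partition-refinement fixed point:
  B0 = {u0, v0}
  B1 = {u1, v1}
  B2 = {u2, u4, v2, v4}
  B3 = {u3, v3}
u0 ∈ B0, v0 ∈ B0 → same block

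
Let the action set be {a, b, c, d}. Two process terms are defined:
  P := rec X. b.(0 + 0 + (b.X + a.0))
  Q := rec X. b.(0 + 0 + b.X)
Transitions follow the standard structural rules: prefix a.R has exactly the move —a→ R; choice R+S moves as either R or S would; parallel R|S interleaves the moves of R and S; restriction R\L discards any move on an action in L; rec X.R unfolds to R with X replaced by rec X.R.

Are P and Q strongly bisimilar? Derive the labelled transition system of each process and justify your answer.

LTS(P): 3 reachable states
  s0 = rec X. b.(0 + 0 + (b.X + a.0)) → ··b··> s1
  s1 = 0 + 0 + (b.(rec X. b.(0 + 0 + (b.X + a.0))) + a.0) → ··a··> s2, ··b··> s0
  s2 = 0 → ∅
LTS(Q): 2 reachable states
  t0 = rec X. b.(0 + 0 + b.X) → ··b··> t1
  t1 = 0 + 0 + b.(rec X. b.(0 + 0 + b.X)) → ··b··> t0
Coarsest stable partition (strong bisimilarity classes):
  B0 = {s0}
  B1 = {s1}
  B2 = {s2}
  B3 = {t0, t1}
s0 ∈ B0, t0 ∈ B3 → different blocks

NO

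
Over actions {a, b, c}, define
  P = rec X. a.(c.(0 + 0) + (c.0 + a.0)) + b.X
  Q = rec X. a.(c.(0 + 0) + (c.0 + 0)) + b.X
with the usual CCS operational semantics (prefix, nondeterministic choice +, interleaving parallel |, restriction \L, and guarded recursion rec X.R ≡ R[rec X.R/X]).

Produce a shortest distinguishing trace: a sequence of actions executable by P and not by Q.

aa

Reachable graph of P (4 states):
  s0 = rec X. a.(c.(0 + 0) + (c.0 + a.0)) + b.X :: =a=> s1, =b=> s0
  s1 = c.(0 + 0) + (c.0 + a.0) :: =a=> s2, =c=> s2, =c=> s3
  s2 = 0 :: stopped
  s3 = 0 + 0 :: stopped
Reachable graph of Q (4 states):
  t0 = rec X. a.(c.(0 + 0) + (c.0 + 0)) + b.X :: =a=> t1, =b=> t0
  t1 = c.(0 + 0) + (c.0 + 0) :: =c=> t2, =c=> t3
  t2 = 0 :: stopped
  t3 = 0 + 0 :: stopped
Executing aa from P (initial set {s0}):
  [1] a ⇒ {s1}
  [2] a ⇒ {s2}
  ✓ P
Executing aa from Q (initial set {t0}):
  [1] a ⇒ {t1}
  [2] a ⇒ no successor for Q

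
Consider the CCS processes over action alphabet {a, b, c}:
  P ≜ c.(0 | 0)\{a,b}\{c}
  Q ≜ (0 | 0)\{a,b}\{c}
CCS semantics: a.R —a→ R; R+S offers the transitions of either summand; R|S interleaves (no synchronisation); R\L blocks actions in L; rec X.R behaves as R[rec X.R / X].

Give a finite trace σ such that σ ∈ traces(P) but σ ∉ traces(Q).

LTS(P): 2 reachable states
  s0 = c.(0 | 0)\{a,b}\{c} has moves —c→ s1
  s1 = (0 | 0)\{a,b}\{c} has moves ∅
LTS(Q): 1 reachable states
  t0 = (0 | 0)\{a,b}\{c} has moves ∅
Trace ⟨c⟩ through P, begin at {s0}:
  after c @ step 1: {s1}
  ✓ P
Trace ⟨c⟩ through Q, begin at {t0}:
  after c @ step 1: no successor for Q

c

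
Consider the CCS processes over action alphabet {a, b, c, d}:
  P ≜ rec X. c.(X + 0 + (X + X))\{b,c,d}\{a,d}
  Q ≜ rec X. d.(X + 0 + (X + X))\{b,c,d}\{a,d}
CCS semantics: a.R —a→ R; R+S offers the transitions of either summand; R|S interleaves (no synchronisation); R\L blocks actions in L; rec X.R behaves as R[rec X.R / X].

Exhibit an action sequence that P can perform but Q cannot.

c

LTS(P): 2 reachable states
  m0 = rec X. c.(X + 0 + (X + X))\{b,c,d}\{a,d} ⊢ =c=> m1
  m1 = ((rec X. c.(X + 0 + (X + X))\{b,c,d}\{a,d}) + 0 + ((rec X. c.(X + 0 + (X + X))\{b,c,d}\{a,d}) + (rec X. c.(X + 0 + (X + X))\{b,c,d}\{a,d})))\{b,c,d}\{a,d} ⊢ stopped
LTS(Q): 2 reachable states
  n0 = rec X. d.(X + 0 + (X + X))\{b,c,d}\{a,d} ⊢ =d=> n1
  n1 = ((rec X. d.(X + 0 + (X + X))\{b,c,d}\{a,d}) + 0 + ((rec X. d.(X + 0 + (X + X))\{b,c,d}\{a,d}) + (rec X. d.(X + 0 + (X + X))\{b,c,d}\{a,d})))\{b,c,d}\{a,d} ⊢ stopped
Executing c from P (initial set {m0}):
  after c @ step 1: {m1}
  P completes σ.
Executing c from Q (initial set {n0}):
  after c @ step 1: no successor for Q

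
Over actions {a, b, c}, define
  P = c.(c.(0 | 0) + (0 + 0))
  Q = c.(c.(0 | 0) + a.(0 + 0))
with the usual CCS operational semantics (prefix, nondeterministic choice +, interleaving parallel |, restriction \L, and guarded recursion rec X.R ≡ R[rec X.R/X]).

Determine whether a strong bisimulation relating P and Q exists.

P ≁ Q

P's transition system — 3 states:
  m0 = c.(c.(0 | 0) + (0 + 0)) | —c→ m1
  m1 = c.(0 | 0) + (0 + 0) | —c→ m2
  m2 = 0 | 0 | stopped
Q's transition system — 4 states:
  n0 = c.(c.(0 | 0) + a.(0 + 0)) | —c→ n1
  n1 = c.(0 | 0) + a.(0 + 0) | —a→ n2, —c→ n3
  n2 = 0 + 0 | stopped
  n3 = 0 | 0 | stopped
Partition-refinement fixed point:
  B0 = {m0}
  B1 = {m1}
  B2 = {m2, n2, n3}
  B3 = {n0}
  B4 = {n1}
m0 ∈ B0, n0 ∈ B3 → different blocks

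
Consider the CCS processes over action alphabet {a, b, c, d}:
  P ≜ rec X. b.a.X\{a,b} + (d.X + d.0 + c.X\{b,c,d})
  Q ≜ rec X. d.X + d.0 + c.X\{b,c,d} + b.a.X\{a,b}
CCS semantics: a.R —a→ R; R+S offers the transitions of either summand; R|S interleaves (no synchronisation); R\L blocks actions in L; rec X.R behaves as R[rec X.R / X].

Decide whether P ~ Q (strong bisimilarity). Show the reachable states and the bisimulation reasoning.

YES

LTS(P): 7 reachable states
  p0 = rec X. b.a.X\{a,b} + (d.X + d.0 + c.X\{b,c,d}) → =b=> p1, =c=> p2, =d=> p0, =d=> p3
  p1 = a.(rec X. b.a.X\{a,b} + (d.X + d.0 + c.X\{b,c,d}))\{a,b} → =a=> p4
  p2 = (rec X. b.a.X\{a,b} + (d.X + d.0 + c.X\{b,c,d}))\{b,c,d} → ·
  p3 = 0 → ·
  p4 = (rec X. b.a.X\{a,b} + (d.X + d.0 + c.X\{b,c,d}))\{a,b} → =c=> p5, =d=> p4, =d=> p6
  p5 = (rec X. b.a.X\{a,b} + (d.X + d.0 + c.X\{b,c,d}))\{b,c,d}\{a,b} → ·
  p6 = 0\{a,b} → ·
LTS(Q): 7 reachable states
  q0 = rec X. d.X + d.0 + c.X\{b,c,d} + b.a.X\{a,b} → =b=> q1, =c=> q2, =d=> q0, =d=> q3
  q1 = a.(rec X. d.X + d.0 + c.X\{b,c,d} + b.a.X\{a,b})\{a,b} → =a=> q4
  q2 = (rec X. d.X + d.0 + c.X\{b,c,d} + b.a.X\{a,b})\{b,c,d} → ·
  q3 = 0 → ·
  q4 = (rec X. d.X + d.0 + c.X\{b,c,d} + b.a.X\{a,b})\{a,b} → =c=> q5, =d=> q4, =d=> q6
  q5 = (rec X. d.X + d.0 + c.X\{b,c,d} + b.a.X\{a,b})\{b,c,d}\{a,b} → ·
  q6 = 0\{a,b} → ·
Bisimilarity quotient blocks:
  B0 = {p0, q0}
  B1 = {p1, q1}
  B2 = {p4, q4}
  B3 = {p2, p3, p5, p6, q2, q3, q5, q6}
p0 ∈ B0, q0 ∈ B0 → same block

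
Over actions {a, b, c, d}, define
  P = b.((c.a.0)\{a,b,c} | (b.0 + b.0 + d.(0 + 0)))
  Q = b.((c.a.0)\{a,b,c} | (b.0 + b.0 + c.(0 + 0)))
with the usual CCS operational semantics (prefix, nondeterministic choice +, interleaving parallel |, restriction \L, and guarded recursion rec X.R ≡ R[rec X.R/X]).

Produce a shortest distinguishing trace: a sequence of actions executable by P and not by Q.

bd

P's transition system — 4 states:
  m0 = b.((c.a.0)\{a,b,c} | (b.0 + b.0 + d.(0 + 0))) ⊢ ··b··> m1
  m1 = (c.a.0)\{a,b,c} | (b.0 + b.0 + d.(0 + 0)) ⊢ ··b··> m2, ··d··> m3
  m2 = (c.a.0)\{a,b,c} | 0 ⊢ deadlocked
  m3 = (c.a.0)\{a,b,c} | (0 + 0) ⊢ deadlocked
Q's transition system — 4 states:
  n0 = b.((c.a.0)\{a,b,c} | (b.0 + b.0 + c.(0 + 0))) ⊢ ··b··> n1
  n1 = (c.a.0)\{a,b,c} | (b.0 + b.0 + c.(0 + 0)) ⊢ ··b··> n2, ··c··> n3
  n2 = (c.a.0)\{a,b,c} | 0 ⊢ deadlocked
  n3 = (c.a.0)\{a,b,c} | (0 + 0) ⊢ deadlocked
Run σ = ⟨bd⟩ on P: start {m0}
  [1] b ⇒ {m1}
  [2] d ⇒ {m3}
  P completes σ.
Run σ = ⟨bd⟩ on Q: start {n0}
  [1] b ⇒ {n1}
  [2] d ⇒ ∅ (Q stuck)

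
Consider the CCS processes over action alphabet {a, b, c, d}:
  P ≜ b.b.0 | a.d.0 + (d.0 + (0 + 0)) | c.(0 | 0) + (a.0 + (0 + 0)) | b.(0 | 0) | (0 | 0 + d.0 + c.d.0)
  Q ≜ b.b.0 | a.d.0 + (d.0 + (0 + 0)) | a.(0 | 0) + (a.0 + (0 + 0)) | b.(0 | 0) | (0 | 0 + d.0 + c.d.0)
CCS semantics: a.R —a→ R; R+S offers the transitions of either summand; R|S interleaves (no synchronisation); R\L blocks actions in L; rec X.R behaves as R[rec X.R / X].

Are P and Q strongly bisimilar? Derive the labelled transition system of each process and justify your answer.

LTS(P): 23 reachable states
  s0 = b.b.0 | a.d.0 + (d.0 + (0 + 0)) | c.(0 | 0) + (a.0 + (0 + 0)) | b.(0 | 0) | (0 | 0 + d.0 + c.d.0) :: --a--▸ s1, --a--▸ s2, --b--▸ s3, --b--▸ s4, --c--▸ s5, --c--▸ s6, --d--▸ s7, --d--▸ s8
  s1 = 0 | b.(0 | 0) | (0 | 0 + d.0 + c.d.0) :: --b--▸ s9, --c--▸ s10, --d--▸ s11
  s2 = b.b.0 | d.0 :: --b--▸ s12, --d--▸ s13
  s3 = (a.0 + (0 + 0)) | (0 | 0) | (0 | 0 + d.0 + c.d.0) :: --a--▸ s9, --c--▸ s14, --d--▸ s15
  s4 = b.0 | a.d.0 :: --a--▸ s12, --b--▸ s16
  s5 = (a.0 + (0 + 0)) | b.(0 | 0) | d.0 :: --a--▸ s10, --b--▸ s14, --d--▸ s7
  s6 = (d.0 + (0 + 0)) | (0 | 0) :: --d--▸ s17
  s7 = (a.0 + (0 + 0)) | b.(0 | 0) | 0 :: --a--▸ s11, --b--▸ s15
  s8 = 0 | c.(0 | 0) :: --c--▸ s17
  s9 = 0 | (0 | 0) | (0 | 0 + d.0 + c.d.0) :: --c--▸ s18, --d--▸ s19
  s10 = 0 | b.(0 | 0) | d.0 :: --b--▸ s18, --d--▸ s11
  s11 = 0 | b.(0 | 0) | 0 :: --b--▸ s19
  s12 = b.0 | d.0 :: --b--▸ s20, --d--▸ s21
  s13 = b.b.0 | 0 :: --b--▸ s21
  s14 = (a.0 + (0 + 0)) | (0 | 0) | d.0 :: --a--▸ s18, --d--▸ s15
  s15 = (a.0 + (0 + 0)) | (0 | 0) | 0 :: --a--▸ s19
  s16 = 0 | a.d.0 :: --a--▸ s20
  s17 = 0 | (0 | 0) :: ∅
  s18 = 0 | (0 | 0) | d.0 :: --d--▸ s19
  s19 = 0 | (0 | 0) | 0 :: ∅
  s20 = 0 | d.0 :: --d--▸ s22
  s21 = b.0 | 0 :: --b--▸ s22
  s22 = 0 | 0 :: ∅
LTS(Q): 23 reachable states
  t0 = b.b.0 | a.d.0 + (d.0 + (0 + 0)) | a.(0 | 0) + (a.0 + (0 + 0)) | b.(0 | 0) | (0 | 0 + d.0 + c.d.0) :: --a--▸ t1, --a--▸ t2, --a--▸ t3, --b--▸ t4, --b--▸ t5, --c--▸ t6, --d--▸ t7, --d--▸ t8
  t1 = (d.0 + (0 + 0)) | (0 | 0) :: --d--▸ t9
  t2 = 0 | b.(0 | 0) | (0 | 0 + d.0 + c.d.0) :: --b--▸ t10, --c--▸ t11, --d--▸ t12
  t3 = b.b.0 | d.0 :: --b--▸ t13, --d--▸ t14
  t4 = (a.0 + (0 + 0)) | (0 | 0) | (0 | 0 + d.0 + c.d.0) :: --a--▸ t10, --c--▸ t15, --d--▸ t16
  t5 = b.0 | a.d.0 :: --a--▸ t13, --b--▸ t17
  t6 = (a.0 + (0 + 0)) | b.(0 | 0) | d.0 :: --a--▸ t11, --b--▸ t15, --d--▸ t7
  t7 = (a.0 + (0 + 0)) | b.(0 | 0) | 0 :: --a--▸ t12, --b--▸ t16
  t8 = 0 | a.(0 | 0) :: --a--▸ t9
  t9 = 0 | (0 | 0) :: ∅
  t10 = 0 | (0 | 0) | (0 | 0 + d.0 + c.d.0) :: --c--▸ t18, --d--▸ t19
  t11 = 0 | b.(0 | 0) | d.0 :: --b--▸ t18, --d--▸ t12
  t12 = 0 | b.(0 | 0) | 0 :: --b--▸ t19
  t13 = b.0 | d.0 :: --b--▸ t20, --d--▸ t21
  t14 = b.b.0 | 0 :: --b--▸ t21
  t15 = (a.0 + (0 + 0)) | (0 | 0) | d.0 :: --a--▸ t18, --d--▸ t16
  t16 = (a.0 + (0 + 0)) | (0 | 0) | 0 :: --a--▸ t19
  t17 = 0 | a.d.0 :: --a--▸ t20
  t18 = 0 | (0 | 0) | d.0 :: --d--▸ t19
  t19 = 0 | (0 | 0) | 0 :: ∅
  t20 = 0 | d.0 :: --d--▸ t22
  t21 = b.0 | 0 :: --b--▸ t22
  t22 = 0 | 0 :: ∅
Bisimilarity quotient blocks:
  B0 = {s0}
  B1 = {s4, t5}
  B2 = {s10, s12, t11, t13}
  B3 = {s11, s21, t12, t21}
  B4 = {s17, s19, s22, t19, t22, t9}
  B5 = {s18, s20, s6, t1, t18, t20}
  B6 = {s16, t17}
  B7 = {s1, t2}
  B8 = {s9, t10}
  B9 = {s2, t3}
  B10 = {s13, t14}
  B11 = {s8}
  B12 = {s3, t4}
  B13 = {s15, t16, t8}
  B14 = {s14, t15}
  B15 = {s7, t7}
  B16 = {s5, t6}
  B17 = {t0}
s0 ∈ B0, t0 ∈ B17 → different blocks

not bisimilar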